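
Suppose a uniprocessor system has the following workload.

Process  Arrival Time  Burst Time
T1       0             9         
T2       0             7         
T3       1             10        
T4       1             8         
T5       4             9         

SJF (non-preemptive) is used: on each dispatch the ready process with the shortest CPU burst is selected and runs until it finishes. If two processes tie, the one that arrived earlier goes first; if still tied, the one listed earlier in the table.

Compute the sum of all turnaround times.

116

Schedule: | T2 0-7 | T4 7-15 | T1 15-24 | T5 24-33 | T3 33-43 |
Completion: T1=24  T2=7  T3=43  T4=15  T5=33
Turnaround (C−A): T1=24  T2=7  T3=42  T4=14  T5=29
Turnaround = completion − arrival: T1=24, T2=7, T3=42, T4=14, T5=29
Total turnaround = 24 + 7 + 42 + 14 + 29 = 116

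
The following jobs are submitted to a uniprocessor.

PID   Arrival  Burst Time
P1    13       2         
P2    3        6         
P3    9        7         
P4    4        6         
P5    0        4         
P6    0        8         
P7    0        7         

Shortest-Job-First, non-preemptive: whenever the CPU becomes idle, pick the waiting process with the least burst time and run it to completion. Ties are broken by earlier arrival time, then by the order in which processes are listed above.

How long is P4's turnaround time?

12

Timeline: | P5 0-4 | P2 4-10 | P4 10-16 | P1 16-18 | P7 18-25 | P3 25-32 | P6 32-40 |
Completion: P1=18  P2=10  P3=32  P4=16  P5=4  P6=40  P7=25
Turnaround(P4) = completion − arrival = 16 − 4 = 12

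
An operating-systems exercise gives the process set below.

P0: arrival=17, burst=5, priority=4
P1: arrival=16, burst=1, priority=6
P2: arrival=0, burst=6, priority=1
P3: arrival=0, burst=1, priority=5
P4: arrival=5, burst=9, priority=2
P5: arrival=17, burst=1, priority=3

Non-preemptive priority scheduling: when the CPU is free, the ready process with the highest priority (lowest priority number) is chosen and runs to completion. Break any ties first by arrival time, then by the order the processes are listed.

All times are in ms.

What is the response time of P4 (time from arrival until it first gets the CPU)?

1

Schedule: | P2 0-6 | P4 6-15 | P3 15-16 | P1 16-17 | P5 17-18 | P0 18-23 |
Completion: P0=23  P1=17  P2=6  P3=16  P4=15  P5=18
Turnaround (C−A): P0=6  P1=1  P2=6  P3=16  P4=10  P5=1
Response(P4) = first start − arrival = 6 − 5 = 1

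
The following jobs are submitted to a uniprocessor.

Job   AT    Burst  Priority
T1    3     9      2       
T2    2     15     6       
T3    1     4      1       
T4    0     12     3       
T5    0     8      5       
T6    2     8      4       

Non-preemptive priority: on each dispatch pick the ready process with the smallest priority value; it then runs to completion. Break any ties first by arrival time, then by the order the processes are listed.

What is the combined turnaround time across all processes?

175

Gantt: | T4 0-12 | T3 12-16 | T1 16-25 | T6 25-33 | T5 33-41 | T2 41-56 |
Completion: T1=25  T2=56  T3=16  T4=12  T5=41  T6=33
Turnaround (C−A): T1=22  T2=54  T3=15  T4=12  T5=41  T6=31
Turnaround = completion − arrival: T1=22, T2=54, T3=15, T4=12, T5=41, T6=31
Total turnaround = 22 + 54 + 15 + 12 + 41 + 31 = 175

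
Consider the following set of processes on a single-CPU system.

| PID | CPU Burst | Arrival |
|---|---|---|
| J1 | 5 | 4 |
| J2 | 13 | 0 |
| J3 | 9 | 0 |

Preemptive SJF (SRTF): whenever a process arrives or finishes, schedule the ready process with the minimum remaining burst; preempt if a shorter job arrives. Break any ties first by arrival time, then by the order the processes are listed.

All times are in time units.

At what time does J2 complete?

Schedule: | J3 0-9 | J1 9-14 | J2 14-27 |
Completion: J1=14  J2=27  J3=9

27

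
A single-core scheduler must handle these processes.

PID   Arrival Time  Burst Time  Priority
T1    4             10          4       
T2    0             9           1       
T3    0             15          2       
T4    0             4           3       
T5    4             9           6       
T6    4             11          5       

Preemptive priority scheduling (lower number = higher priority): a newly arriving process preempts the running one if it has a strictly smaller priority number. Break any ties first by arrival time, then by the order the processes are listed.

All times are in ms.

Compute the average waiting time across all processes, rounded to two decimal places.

22.67

Gantt: | T2 0-9 | T3 9-24 | T4 24-28 | T1 28-38 | T6 38-49 | T5 49-58 |
Completion: T1=38  T2=9  T3=24  T4=28  T5=58  T6=49
Turnaround (C−A): T1=34  T2=9  T3=24  T4=28  T5=54  T6=45
Waiting times: T1=24, T2=0, T3=9, T4=24, T5=45, T6=34
Average waiting = (24+0+9+24+45+34) / 6 = 136/6 = 22.67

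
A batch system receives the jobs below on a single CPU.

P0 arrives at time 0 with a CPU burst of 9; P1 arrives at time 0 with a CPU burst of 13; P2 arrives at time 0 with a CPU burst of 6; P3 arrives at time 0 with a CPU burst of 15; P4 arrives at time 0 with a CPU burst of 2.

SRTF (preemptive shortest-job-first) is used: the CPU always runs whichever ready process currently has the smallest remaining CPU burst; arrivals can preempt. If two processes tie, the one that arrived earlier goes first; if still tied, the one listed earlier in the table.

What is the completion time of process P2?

Schedule: | P4 0-2 | P2 2-8 | P0 8-17 | P1 17-30 | P3 30-45 |
Completion: P0=17  P1=30  P2=8  P3=45  P4=2
Turnaround (C−A): P0=17  P1=30  P2=8  P3=45  P4=2

8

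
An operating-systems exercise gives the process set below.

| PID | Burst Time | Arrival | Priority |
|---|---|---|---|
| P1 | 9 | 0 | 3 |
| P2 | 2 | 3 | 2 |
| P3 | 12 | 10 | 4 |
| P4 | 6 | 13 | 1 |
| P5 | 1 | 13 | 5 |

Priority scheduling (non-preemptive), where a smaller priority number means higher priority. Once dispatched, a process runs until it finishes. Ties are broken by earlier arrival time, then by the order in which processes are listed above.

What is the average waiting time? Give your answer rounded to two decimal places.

6.60

Timeline: | P1 0-9 | P2 9-11 | P3 11-23 | P4 23-29 | P5 29-30 |
Completion: P1=9  P2=11  P3=23  P4=29  P5=30
Turnaround (C−A): P1=9  P2=8  P3=13  P4=16  P5=17
Waiting times: P1=0, P2=6, P3=1, P4=10, P5=16
Average waiting = (0+6+1+10+16) / 5 = 33/5 = 6.60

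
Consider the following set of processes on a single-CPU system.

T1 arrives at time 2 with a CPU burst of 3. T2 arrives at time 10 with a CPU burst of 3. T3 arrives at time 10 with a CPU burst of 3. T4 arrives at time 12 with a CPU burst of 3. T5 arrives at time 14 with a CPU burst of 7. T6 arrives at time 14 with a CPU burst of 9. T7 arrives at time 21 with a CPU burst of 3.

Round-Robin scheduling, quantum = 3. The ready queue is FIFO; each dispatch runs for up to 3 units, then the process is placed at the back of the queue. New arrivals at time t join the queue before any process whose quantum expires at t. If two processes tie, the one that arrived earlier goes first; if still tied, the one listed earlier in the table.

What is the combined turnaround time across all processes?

Timeline: | idle 0-2 | T1 2-5 | idle 5-10 | T2 10-13 | T3 13-16 | T4 16-19 | T5 19-22 | T6 22-25 | T7 25-28 | T5 28-31 | T6 31-34 | T5 34-35 | T6 35-38 |
Completion: T1=5  T2=13  T3=16  T4=19  T5=35  T6=38  T7=28
Turnaround = completion − arrival: T1=3, T2=3, T3=6, T4=7, T5=21, T6=24, T7=7
Total turnaround = 3 + 3 + 6 + 7 + 21 + 24 + 7 = 71

71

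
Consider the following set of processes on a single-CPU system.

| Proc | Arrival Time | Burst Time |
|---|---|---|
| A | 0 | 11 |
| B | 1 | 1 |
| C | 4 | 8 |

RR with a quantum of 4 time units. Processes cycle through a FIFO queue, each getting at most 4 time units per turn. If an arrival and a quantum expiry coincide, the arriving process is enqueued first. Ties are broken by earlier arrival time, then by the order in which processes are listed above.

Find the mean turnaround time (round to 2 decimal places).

Schedule: | A 0-4 | B 4-5 | C 5-9 | A 9-13 | C 13-17 | A 17-20 |
Completion: A=20  B=5  C=17
Turnaround times: A=20, B=4, C=13
Average turnaround = (20+4+13) / 3 = 37/3 = 12.33

12.33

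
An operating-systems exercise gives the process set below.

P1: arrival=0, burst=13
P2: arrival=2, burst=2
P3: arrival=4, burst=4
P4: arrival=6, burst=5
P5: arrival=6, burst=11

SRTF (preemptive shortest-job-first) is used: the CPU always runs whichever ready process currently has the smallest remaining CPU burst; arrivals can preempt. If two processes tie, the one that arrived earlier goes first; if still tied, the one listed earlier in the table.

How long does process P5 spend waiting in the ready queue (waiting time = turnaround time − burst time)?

18

Timeline: | P1 0-2 | P2 2-4 | P3 4-8 | P4 8-13 | P1 13-24 | P5 24-35 |
Completion: P1=24  P2=4  P3=8  P4=13  P5=35
Turnaround (C−A): P1=24  P2=2  P3=4  P4=7  P5=29
Waiting(P5) = turnaround − burst = 29 − 11 = 18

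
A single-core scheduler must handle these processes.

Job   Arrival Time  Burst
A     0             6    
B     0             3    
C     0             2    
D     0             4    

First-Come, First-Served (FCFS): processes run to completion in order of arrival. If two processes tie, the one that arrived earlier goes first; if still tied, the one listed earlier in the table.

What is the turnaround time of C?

Schedule: | A 0-6 | B 6-9 | C 9-11 | D 11-15 |
Completion: A=6  B=9  C=11  D=15
Turnaround (C−A): A=6  B=9  C=11  D=15
Turnaround(C) = completion − arrival = 11 − 0 = 11

11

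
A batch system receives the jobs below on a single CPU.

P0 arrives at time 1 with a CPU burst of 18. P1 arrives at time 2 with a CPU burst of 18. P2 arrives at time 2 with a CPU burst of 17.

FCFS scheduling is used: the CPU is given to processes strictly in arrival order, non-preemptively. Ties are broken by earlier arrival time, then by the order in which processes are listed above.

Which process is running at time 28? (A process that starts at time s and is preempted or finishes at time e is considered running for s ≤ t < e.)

Timeline: | idle 0-1 | P0 1-19 | P1 19-37 | P2 37-54 |
Completion: P0=19  P1=37  P2=54
Turnaround (C−A): P0=18  P1=35  P2=52

P1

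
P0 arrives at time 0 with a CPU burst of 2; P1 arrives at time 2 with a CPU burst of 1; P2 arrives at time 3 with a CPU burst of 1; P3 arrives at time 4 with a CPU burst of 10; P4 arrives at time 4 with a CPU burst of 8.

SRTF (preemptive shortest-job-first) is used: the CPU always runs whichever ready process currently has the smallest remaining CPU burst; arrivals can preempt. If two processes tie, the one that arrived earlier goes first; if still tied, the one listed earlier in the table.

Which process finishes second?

P1

Gantt: | P0 0-2 | P1 2-3 | P2 3-4 | P4 4-12 | P3 12-22 |
Completion: P0=2  P1=3  P2=4  P3=22  P4=12
Turnaround (C−A): P0=2  P1=1  P2=1  P3=18  P4=8
Finish order: P0 → P1 → P2 → P4 → P3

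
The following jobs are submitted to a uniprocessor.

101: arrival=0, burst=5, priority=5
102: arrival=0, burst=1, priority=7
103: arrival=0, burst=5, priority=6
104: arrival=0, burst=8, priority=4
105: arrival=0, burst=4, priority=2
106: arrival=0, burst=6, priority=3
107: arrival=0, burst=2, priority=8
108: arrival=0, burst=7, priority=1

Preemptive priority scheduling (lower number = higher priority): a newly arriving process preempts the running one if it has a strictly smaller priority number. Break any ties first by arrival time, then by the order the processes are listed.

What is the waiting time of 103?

Timeline: | 108 0-7 | 105 7-11 | 106 11-17 | 104 17-25 | 101 25-30 | 103 30-35 | 102 35-36 | 107 36-38 |
Completion: 101=30  102=36  103=35  104=25  105=11  106=17  107=38  108=7
Turnaround (C−A): 101=30  102=36  103=35  104=25  105=11  106=17  107=38  108=7
Waiting(103) = turnaround − burst = 35 − 5 = 30

30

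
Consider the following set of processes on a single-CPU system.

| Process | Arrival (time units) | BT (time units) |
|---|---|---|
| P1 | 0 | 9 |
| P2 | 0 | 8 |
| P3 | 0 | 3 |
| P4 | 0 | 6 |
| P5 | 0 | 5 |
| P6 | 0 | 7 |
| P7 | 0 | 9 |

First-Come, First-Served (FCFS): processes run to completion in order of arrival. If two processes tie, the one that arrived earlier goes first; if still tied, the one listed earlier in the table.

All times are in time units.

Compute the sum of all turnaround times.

188

Gantt: | P1 0-9 | P2 9-17 | P3 17-20 | P4 20-26 | P5 26-31 | P6 31-38 | P7 38-47 |
Completion: P1=9  P2=17  P3=20  P4=26  P5=31  P6=38  P7=47
Turnaround (C−A): P1=9  P2=17  P3=20  P4=26  P5=31  P6=38  P7=47
Turnaround = completion − arrival: P1=9, P2=17, P3=20, P4=26, P5=31, P6=38, P7=47
Total turnaround = 9 + 17 + 20 + 26 + 31 + 38 + 47 = 188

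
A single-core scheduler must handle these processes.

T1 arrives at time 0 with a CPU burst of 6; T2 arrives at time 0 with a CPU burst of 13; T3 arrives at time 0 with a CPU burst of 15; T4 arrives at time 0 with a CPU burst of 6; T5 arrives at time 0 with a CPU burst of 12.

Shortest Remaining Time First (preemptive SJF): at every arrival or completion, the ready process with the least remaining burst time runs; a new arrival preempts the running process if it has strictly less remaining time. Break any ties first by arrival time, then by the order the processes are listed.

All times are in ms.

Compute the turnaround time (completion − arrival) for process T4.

12

Schedule: | T1 0-6 | T4 6-12 | T5 12-24 | T2 24-37 | T3 37-52 |
Completion: T1=6  T2=37  T3=52  T4=12  T5=24
Turnaround (C−A): T1=6  T2=37  T3=52  T4=12  T5=24
Turnaround(T4) = completion − arrival = 12 − 0 = 12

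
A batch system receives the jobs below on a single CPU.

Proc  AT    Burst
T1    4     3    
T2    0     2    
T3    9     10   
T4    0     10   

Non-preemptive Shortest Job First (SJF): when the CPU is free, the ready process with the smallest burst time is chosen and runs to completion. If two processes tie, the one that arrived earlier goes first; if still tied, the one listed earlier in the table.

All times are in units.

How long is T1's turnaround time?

Schedule: | T2 0-2 | T4 2-12 | T1 12-15 | T3 15-25 |
Completion: T1=15  T2=2  T3=25  T4=12
Turnaround(T1) = completion − arrival = 15 − 4 = 11

11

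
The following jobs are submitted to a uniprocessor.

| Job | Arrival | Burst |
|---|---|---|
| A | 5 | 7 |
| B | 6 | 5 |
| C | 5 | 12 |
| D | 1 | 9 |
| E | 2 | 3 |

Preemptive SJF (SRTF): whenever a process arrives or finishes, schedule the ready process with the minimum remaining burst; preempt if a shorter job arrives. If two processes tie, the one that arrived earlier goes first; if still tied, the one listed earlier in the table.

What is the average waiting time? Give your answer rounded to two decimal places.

8.00

Timeline: | idle 0-1 | D 1-2 | E 2-5 | A 5-6 | B 6-11 | A 11-17 | D 17-25 | C 25-37 |
Completion: A=17  B=11  C=37  D=25  E=5
Turnaround (C−A): A=12  B=5  C=32  D=24  E=3
Waiting times: A=5, B=0, C=20, D=15, E=0
Average waiting = (5+0+20+15+0) / 5 = 40/5 = 8.00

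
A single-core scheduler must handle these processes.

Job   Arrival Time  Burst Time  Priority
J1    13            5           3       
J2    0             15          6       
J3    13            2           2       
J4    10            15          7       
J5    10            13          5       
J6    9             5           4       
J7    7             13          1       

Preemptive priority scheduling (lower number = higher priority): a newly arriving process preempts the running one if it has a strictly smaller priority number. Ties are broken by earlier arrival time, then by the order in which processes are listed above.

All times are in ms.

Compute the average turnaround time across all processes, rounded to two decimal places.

29.29

Gantt: | J2 0-7 | J7 7-20 | J3 20-22 | J1 22-27 | J6 27-32 | J5 32-45 | J2 45-53 | J4 53-68 |
Completion: J1=27  J2=53  J3=22  J4=68  J5=45  J6=32  J7=20
Turnaround (C−A): J1=14  J2=53  J3=9  J4=58  J5=35  J6=23  J7=13
Turnaround times: J1=14, J2=53, J3=9, J4=58, J5=35, J6=23, J7=13
Average turnaround = (14+53+9+58+35+23+13) / 7 = 205/7 = 29.29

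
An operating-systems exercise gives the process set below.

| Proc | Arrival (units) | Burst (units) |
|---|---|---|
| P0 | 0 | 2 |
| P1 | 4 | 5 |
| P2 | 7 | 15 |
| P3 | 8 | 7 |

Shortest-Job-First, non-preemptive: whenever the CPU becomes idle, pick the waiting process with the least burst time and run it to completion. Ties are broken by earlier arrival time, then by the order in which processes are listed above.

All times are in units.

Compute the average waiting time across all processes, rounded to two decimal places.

Gantt: | P0 0-2 | idle 2-4 | P1 4-9 | P3 9-16 | P2 16-31 |
Completion: P0=2  P1=9  P2=31  P3=16
Turnaround (C−A): P0=2  P1=5  P2=24  P3=8
Waiting times: P0=0, P1=0, P2=9, P3=1
Average waiting = (0+0+9+1) / 4 = 10/4 = 2.50

2.50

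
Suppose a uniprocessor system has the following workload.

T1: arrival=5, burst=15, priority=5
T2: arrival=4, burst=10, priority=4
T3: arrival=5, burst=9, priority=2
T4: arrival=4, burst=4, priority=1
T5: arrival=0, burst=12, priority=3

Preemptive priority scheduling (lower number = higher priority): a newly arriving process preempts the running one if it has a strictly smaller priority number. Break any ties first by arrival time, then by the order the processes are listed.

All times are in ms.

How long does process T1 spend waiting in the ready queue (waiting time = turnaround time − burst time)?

30

Schedule: | T5 0-4 | T4 4-8 | T3 8-17 | T5 17-25 | T2 25-35 | T1 35-50 |
Completion: T1=50  T2=35  T3=17  T4=8  T5=25
Waiting(T1) = turnaround − burst = 45 − 15 = 30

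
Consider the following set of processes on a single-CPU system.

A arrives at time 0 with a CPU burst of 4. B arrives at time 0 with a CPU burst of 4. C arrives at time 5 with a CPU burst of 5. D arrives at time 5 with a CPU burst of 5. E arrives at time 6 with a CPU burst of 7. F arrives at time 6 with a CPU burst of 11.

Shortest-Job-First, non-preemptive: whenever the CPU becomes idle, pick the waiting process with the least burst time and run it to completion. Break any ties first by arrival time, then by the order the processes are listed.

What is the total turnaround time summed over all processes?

Timeline: | A 0-4 | B 4-8 | C 8-13 | D 13-18 | E 18-25 | F 25-36 |
Completion: A=4  B=8  C=13  D=18  E=25  F=36
Turnaround (C−A): A=4  B=8  C=8  D=13  E=19  F=30
Turnaround = completion − arrival: A=4, B=8, C=8, D=13, E=19, F=30
Total turnaround = 4 + 8 + 8 + 13 + 19 + 30 = 82

82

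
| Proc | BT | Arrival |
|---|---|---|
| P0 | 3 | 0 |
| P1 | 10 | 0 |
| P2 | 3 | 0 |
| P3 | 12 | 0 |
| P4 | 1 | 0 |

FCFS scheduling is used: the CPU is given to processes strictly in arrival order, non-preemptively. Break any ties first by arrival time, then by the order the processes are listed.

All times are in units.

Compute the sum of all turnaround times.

Gantt: | P0 0-3 | P1 3-13 | P2 13-16 | P3 16-28 | P4 28-29 |
Completion: P0=3  P1=13  P2=16  P3=28  P4=29
Turnaround (C−A): P0=3  P1=13  P2=16  P3=28  P4=29
Turnaround = completion − arrival: P0=3, P1=13, P2=16, P3=28, P4=29
Total turnaround = 3 + 13 + 16 + 28 + 29 = 89

89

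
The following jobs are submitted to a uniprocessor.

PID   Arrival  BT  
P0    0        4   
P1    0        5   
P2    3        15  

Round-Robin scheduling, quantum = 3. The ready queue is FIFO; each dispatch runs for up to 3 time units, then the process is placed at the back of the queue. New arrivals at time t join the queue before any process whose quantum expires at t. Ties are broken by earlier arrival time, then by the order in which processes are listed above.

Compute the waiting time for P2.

Timeline: | P0 0-3 | P1 3-6 | P2 6-9 | P0 9-10 | P1 10-12 | P2 12-24 |
Completion: P0=10  P1=12  P2=24
Waiting(P2) = turnaround − burst = 21 − 15 = 6

6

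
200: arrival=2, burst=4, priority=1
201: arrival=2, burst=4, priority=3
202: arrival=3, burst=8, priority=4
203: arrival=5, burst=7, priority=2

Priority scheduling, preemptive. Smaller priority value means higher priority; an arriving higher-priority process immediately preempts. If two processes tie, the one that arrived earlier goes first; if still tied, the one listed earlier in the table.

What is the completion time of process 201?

17

Timeline: | idle 0-2 | 200 2-6 | 203 6-13 | 201 13-17 | 202 17-25 |
Completion: 200=6  201=17  202=25  203=13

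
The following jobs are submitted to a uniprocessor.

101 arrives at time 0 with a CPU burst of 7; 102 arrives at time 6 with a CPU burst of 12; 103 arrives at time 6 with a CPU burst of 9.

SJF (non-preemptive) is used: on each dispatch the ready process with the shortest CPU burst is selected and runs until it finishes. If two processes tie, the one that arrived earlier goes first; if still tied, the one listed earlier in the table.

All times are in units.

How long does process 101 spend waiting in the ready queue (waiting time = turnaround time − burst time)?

Schedule: | 101 0-7 | 103 7-16 | 102 16-28 |
Completion: 101=7  102=28  103=16
Turnaround (C−A): 101=7  102=22  103=10
Waiting(101) = turnaround − burst = 7 − 7 = 0

0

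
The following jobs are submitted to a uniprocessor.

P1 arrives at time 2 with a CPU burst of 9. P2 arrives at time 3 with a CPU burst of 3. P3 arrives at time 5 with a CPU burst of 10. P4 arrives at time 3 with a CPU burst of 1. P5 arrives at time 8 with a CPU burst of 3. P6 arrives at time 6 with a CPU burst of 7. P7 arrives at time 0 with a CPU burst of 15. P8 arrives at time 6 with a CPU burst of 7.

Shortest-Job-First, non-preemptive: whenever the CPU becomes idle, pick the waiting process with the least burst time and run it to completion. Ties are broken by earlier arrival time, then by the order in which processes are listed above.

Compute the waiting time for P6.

Schedule: | P7 0-15 | P4 15-16 | P2 16-19 | P5 19-22 | P6 22-29 | P8 29-36 | P1 36-45 | P3 45-55 |
Completion: P1=45  P2=19  P3=55  P4=16  P5=22  P6=29  P7=15  P8=36
Waiting(P6) = turnaround − burst = 23 − 7 = 16

16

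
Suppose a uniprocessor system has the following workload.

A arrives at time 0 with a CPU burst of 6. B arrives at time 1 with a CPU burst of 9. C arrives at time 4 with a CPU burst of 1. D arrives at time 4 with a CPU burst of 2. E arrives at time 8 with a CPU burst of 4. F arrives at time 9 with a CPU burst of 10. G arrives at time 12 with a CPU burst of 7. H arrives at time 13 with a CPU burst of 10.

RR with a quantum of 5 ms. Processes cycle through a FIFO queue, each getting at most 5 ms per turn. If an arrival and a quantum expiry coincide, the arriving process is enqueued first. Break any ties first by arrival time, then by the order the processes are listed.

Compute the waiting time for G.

25

Gantt: | A 0-5 | B 5-10 | C 10-11 | D 11-13 | A 13-14 | E 14-18 | F 18-23 | B 23-27 | G 27-32 | H 32-37 | F 37-42 | G 42-44 | H 44-49 |
Completion: A=14  B=27  C=11  D=13  E=18  F=42  G=44  H=49
Turnaround (C−A): A=14  B=26  C=7  D=9  E=10  F=33  G=32  H=36
Waiting(G) = turnaround − burst = 32 − 7 = 25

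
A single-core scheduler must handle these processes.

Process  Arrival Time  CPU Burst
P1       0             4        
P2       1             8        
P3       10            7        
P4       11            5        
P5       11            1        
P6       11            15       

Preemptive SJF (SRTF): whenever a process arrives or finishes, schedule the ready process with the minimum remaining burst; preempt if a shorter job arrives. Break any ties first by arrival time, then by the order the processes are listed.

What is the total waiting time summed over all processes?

Timeline: | P1 0-4 | P2 4-12 | P5 12-13 | P4 13-18 | P3 18-25 | P6 25-40 |
Completion: P1=4  P2=12  P3=25  P4=18  P5=13  P6=40
Turnaround (C−A): P1=4  P2=11  P3=15  P4=7  P5=2  P6=29
Waiting = turnaround − burst: P1=0, P2=3, P3=8, P4=2, P5=1, P6=14
Total waiting = 0 + 3 + 8 + 2 + 1 + 14 = 28

28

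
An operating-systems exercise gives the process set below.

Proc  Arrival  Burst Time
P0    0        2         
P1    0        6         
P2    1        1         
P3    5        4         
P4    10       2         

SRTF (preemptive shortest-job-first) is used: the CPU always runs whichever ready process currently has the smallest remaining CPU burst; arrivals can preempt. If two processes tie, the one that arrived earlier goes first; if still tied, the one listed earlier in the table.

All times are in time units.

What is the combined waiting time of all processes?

Gantt: | P0 0-2 | P2 2-3 | P1 3-9 | P3 9-10 | P4 10-12 | P3 12-15 |
Completion: P0=2  P1=9  P2=3  P3=15  P4=12
Turnaround (C−A): P0=2  P1=9  P2=2  P3=10  P4=2
Waiting = turnaround − burst: P0=0, P1=3, P2=1, P3=6, P4=0
Total waiting = 0 + 3 + 1 + 6 + 0 = 10

10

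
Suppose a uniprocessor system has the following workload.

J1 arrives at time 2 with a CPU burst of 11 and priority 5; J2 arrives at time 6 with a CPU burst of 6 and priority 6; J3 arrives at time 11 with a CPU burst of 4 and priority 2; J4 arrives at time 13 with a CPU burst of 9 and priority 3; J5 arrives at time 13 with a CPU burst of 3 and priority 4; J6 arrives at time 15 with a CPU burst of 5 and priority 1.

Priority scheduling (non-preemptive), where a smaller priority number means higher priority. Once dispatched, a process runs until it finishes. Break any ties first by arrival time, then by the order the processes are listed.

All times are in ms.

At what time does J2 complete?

40

Gantt: | idle 0-2 | J1 2-13 | J3 13-17 | J6 17-22 | J4 22-31 | J5 31-34 | J2 34-40 |
Completion: J1=13  J2=40  J3=17  J4=31  J5=34  J6=22
Turnaround (C−A): J1=11  J2=34  J3=6  J4=18  J5=21  J6=7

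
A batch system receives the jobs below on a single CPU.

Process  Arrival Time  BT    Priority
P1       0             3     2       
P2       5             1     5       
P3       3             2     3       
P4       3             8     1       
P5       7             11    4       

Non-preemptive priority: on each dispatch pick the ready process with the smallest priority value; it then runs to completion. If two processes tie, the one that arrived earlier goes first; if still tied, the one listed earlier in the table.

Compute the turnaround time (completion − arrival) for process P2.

20

Gantt: | P1 0-3 | P4 3-11 | P3 11-13 | P5 13-24 | P2 24-25 |
Completion: P1=3  P2=25  P3=13  P4=11  P5=24
Turnaround(P2) = completion − arrival = 25 − 5 = 20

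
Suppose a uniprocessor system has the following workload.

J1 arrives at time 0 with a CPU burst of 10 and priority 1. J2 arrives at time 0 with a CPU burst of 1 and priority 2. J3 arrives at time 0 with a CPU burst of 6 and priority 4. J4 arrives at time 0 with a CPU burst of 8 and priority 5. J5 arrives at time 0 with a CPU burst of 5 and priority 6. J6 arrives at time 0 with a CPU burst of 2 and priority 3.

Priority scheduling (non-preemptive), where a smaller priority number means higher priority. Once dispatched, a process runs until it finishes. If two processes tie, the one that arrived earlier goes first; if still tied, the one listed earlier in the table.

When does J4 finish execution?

Gantt: | J1 0-10 | J2 10-11 | J6 11-13 | J3 13-19 | J4 19-27 | J5 27-32 |
Completion: J1=10  J2=11  J3=19  J4=27  J5=32  J6=13
Turnaround (C−A): J1=10  J2=11  J3=19  J4=27  J5=32  J6=13

27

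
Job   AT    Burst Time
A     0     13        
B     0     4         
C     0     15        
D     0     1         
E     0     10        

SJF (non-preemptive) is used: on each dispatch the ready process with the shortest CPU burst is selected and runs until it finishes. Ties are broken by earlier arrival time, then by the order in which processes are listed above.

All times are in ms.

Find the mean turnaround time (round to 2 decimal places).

Gantt: | D 0-1 | B 1-5 | E 5-15 | A 15-28 | C 28-43 |
Completion: A=28  B=5  C=43  D=1  E=15
Turnaround times: A=28, B=5, C=43, D=1, E=15
Average turnaround = (28+5+43+1+15) / 5 = 92/5 = 18.40

18.40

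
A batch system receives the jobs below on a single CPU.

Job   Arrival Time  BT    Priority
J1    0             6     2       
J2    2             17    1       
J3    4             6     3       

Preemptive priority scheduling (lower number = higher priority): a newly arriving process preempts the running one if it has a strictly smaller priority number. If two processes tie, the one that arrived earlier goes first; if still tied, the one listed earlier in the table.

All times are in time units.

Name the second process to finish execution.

Schedule: | J1 0-2 | J2 2-19 | J1 19-23 | J3 23-29 |
Completion: J1=23  J2=19  J3=29
Turnaround (C−A): J1=23  J2=17  J3=25
Finish order: J2 → J1 → J3

J1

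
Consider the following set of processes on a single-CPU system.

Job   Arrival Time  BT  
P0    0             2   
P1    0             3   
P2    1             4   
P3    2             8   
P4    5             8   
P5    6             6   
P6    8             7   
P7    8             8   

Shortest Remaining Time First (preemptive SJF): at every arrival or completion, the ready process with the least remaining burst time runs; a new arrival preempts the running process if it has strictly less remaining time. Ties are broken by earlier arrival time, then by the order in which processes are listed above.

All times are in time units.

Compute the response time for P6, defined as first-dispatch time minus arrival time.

Timeline: | P0 0-2 | P1 2-5 | P2 5-9 | P5 9-15 | P6 15-22 | P3 22-30 | P4 30-38 | P7 38-46 |
Completion: P0=2  P1=5  P2=9  P3=30  P4=38  P5=15  P6=22  P7=46
Turnaround (C−A): P0=2  P1=5  P2=8  P3=28  P4=33  P5=9  P6=14  P7=38
Response(P6) = first start − arrival = 15 − 8 = 7

7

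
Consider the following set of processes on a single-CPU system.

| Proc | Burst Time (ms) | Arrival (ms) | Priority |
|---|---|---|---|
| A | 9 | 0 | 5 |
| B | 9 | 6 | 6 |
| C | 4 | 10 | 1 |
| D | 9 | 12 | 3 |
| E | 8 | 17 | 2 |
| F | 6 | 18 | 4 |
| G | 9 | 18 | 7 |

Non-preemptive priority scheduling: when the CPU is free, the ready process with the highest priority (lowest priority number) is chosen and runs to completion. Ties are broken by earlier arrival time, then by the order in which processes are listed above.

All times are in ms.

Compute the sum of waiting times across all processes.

82

Timeline: | A 0-9 | B 9-18 | C 18-22 | E 22-30 | D 30-39 | F 39-45 | G 45-54 |
Completion: A=9  B=18  C=22  D=39  E=30  F=45  G=54
Waiting = turnaround − burst: A=0, B=3, C=8, D=18, E=5, F=21, G=27
Total waiting = 0 + 3 + 8 + 18 + 5 + 21 + 27 = 82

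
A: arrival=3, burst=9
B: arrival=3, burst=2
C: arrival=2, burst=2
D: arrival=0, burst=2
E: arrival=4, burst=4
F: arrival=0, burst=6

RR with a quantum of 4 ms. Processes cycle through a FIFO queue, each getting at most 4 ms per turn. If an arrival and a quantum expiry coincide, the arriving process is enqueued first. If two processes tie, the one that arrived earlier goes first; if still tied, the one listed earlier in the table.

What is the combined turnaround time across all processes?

Timeline: | D 0-2 | F 2-6 | C 6-8 | A 8-12 | B 12-14 | E 14-18 | F 18-20 | A 20-25 |
Completion: A=25  B=14  C=8  D=2  E=18  F=20
Turnaround (C−A): A=22  B=11  C=6  D=2  E=14  F=20
Turnaround = completion − arrival: A=22, B=11, C=6, D=2, E=14, F=20
Total turnaround = 22 + 11 + 6 + 2 + 14 + 20 = 75

75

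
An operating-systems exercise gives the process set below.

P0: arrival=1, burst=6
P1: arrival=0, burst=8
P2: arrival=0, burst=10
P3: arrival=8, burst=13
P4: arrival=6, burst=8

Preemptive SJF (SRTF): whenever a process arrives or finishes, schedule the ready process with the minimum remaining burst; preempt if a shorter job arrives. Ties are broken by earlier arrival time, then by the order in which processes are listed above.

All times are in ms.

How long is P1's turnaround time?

14

Gantt: | P1 0-1 | P0 1-7 | P1 7-14 | P4 14-22 | P2 22-32 | P3 32-45 |
Completion: P0=7  P1=14  P2=32  P3=45  P4=22
Turnaround (C−A): P0=6  P1=14  P2=32  P3=37  P4=16
Turnaround(P1) = completion − arrival = 14 − 0 = 14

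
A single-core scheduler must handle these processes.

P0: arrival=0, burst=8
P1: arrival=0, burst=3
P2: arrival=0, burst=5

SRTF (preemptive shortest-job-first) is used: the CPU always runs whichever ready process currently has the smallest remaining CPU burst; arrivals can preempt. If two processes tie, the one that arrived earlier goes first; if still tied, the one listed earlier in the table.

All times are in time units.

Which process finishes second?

Gantt: | P1 0-3 | P2 3-8 | P0 8-16 |
Completion: P0=16  P1=3  P2=8
Turnaround (C−A): P0=16  P1=3  P2=8
Finish order: P1 → P2 → P0

P2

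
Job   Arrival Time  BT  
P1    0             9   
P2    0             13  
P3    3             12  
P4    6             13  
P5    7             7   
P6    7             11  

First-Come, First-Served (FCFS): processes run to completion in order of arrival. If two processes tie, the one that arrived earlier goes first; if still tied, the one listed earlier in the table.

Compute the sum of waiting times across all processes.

143

Gantt: | P1 0-9 | P2 9-22 | P3 22-34 | P4 34-47 | P5 47-54 | P6 54-65 |
Completion: P1=9  P2=22  P3=34  P4=47  P5=54  P6=65
Turnaround (C−A): P1=9  P2=22  P3=31  P4=41  P5=47  P6=58
Waiting = turnaround − burst: P1=0, P2=9, P3=19, P4=28, P5=40, P6=47
Total waiting = 0 + 9 + 19 + 28 + 40 + 47 = 143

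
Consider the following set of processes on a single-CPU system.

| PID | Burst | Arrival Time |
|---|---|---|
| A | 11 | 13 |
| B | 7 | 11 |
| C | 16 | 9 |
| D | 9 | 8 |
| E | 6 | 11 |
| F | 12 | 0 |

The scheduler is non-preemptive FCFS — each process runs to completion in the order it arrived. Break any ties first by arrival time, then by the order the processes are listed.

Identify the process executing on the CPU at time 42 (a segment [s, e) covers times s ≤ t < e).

B

Schedule: | F 0-12 | D 12-21 | C 21-37 | B 37-44 | E 44-50 | A 50-61 |
Completion: A=61  B=44  C=37  D=21  E=50  F=12
Turnaround (C−A): A=48  B=33  C=28  D=13  E=39  F=12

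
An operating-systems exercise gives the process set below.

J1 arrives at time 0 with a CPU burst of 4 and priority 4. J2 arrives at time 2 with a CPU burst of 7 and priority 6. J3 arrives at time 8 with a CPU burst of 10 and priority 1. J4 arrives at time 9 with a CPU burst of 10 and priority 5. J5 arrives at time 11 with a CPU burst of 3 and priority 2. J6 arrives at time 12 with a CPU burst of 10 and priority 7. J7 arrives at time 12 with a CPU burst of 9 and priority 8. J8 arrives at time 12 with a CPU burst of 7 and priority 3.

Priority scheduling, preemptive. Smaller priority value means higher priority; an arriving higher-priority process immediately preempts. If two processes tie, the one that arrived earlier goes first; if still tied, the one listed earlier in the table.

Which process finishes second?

Timeline: | J1 0-4 | J2 4-8 | J3 8-18 | J5 18-21 | J8 21-28 | J4 28-38 | J2 38-41 | J6 41-51 | J7 51-60 |
Completion: J1=4  J2=41  J3=18  J4=38  J5=21  J6=51  J7=60  J8=28
Turnaround (C−A): J1=4  J2=39  J3=10  J4=29  J5=10  J6=39  J7=48  J8=16
Finish order: J1 → J3 → J5 → J8 → J4 → J2 → J6 → J7

J3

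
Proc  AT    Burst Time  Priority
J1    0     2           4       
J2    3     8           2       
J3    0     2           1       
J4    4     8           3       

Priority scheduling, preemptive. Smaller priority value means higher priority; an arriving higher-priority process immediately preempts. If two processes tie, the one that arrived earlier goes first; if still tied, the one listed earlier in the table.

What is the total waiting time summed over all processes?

25

Gantt: | J3 0-2 | J1 2-3 | J2 3-11 | J4 11-19 | J1 19-20 |
Completion: J1=20  J2=11  J3=2  J4=19
Turnaround (C−A): J1=20  J2=8  J3=2  J4=15
Waiting = turnaround − burst: J1=18, J2=0, J3=0, J4=7
Total waiting = 18 + 0 + 0 + 7 = 25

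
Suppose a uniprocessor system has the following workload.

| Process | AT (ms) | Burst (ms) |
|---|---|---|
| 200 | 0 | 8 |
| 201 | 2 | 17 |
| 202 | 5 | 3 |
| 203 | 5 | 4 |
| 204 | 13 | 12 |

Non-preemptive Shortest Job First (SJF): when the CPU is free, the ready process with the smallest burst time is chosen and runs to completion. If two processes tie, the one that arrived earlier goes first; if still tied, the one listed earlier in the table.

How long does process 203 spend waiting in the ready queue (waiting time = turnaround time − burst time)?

6

Schedule: | 200 0-8 | 202 8-11 | 203 11-15 | 204 15-27 | 201 27-44 |
Completion: 200=8  201=44  202=11  203=15  204=27
Waiting(203) = turnaround − burst = 10 − 4 = 6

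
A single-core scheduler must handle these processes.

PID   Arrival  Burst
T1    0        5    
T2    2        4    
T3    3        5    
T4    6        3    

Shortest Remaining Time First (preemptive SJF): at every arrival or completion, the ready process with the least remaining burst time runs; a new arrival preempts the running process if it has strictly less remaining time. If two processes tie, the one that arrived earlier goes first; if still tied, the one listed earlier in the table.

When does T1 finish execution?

Gantt: | T1 0-5 | T2 5-9 | T4 9-12 | T3 12-17 |
Completion: T1=5  T2=9  T3=17  T4=12
Turnaround (C−A): T1=5  T2=7  T3=14  T4=6

5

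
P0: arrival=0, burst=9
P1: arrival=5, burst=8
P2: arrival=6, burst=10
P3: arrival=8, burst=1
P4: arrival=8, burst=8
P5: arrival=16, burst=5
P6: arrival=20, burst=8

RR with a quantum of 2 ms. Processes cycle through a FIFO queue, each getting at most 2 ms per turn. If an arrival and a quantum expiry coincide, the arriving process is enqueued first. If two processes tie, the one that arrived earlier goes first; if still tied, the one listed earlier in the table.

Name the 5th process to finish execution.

Gantt: | P0 0-6 | P1 6-8 | P2 8-10 | P0 10-12 | P3 12-13 | P4 13-15 | P1 15-17 | P2 17-19 | P0 19-20 | P4 20-22 | P5 22-24 | P1 24-26 | P2 26-28 | P6 28-30 | P4 30-32 | P5 32-34 | P1 34-36 | P2 36-38 | P6 38-40 | P4 40-42 | P5 42-43 | P2 43-45 | P6 45-49 |
Completion: P0=20  P1=36  P2=45  P3=13  P4=42  P5=43  P6=49
Turnaround (C−A): P0=20  P1=31  P2=39  P3=5  P4=34  P5=27  P6=29
Finish order: P3 → P0 → P1 → P4 → P5 → P2 → P6

P5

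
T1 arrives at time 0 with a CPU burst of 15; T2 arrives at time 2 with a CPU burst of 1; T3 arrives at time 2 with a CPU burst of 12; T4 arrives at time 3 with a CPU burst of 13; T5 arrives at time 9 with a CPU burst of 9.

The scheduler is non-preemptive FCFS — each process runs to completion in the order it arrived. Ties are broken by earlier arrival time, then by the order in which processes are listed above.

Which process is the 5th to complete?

Gantt: | T1 0-15 | T2 15-16 | T3 16-28 | T4 28-41 | T5 41-50 |
Completion: T1=15  T2=16  T3=28  T4=41  T5=50
Finish order: T1 → T2 → T3 → T4 → T5

T5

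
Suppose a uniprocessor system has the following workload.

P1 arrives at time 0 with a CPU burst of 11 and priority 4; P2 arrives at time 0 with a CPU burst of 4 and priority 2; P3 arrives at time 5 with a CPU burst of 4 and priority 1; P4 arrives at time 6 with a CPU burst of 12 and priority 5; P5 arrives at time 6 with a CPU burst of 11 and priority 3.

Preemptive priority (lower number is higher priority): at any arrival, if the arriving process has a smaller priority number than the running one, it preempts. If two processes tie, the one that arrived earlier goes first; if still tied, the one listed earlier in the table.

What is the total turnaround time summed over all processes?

Timeline: | P2 0-4 | P1 4-5 | P3 5-9 | P5 9-20 | P1 20-30 | P4 30-42 |
Completion: P1=30  P2=4  P3=9  P4=42  P5=20
Turnaround (C−A): P1=30  P2=4  P3=4  P4=36  P5=14
Turnaround = completion − arrival: P1=30, P2=4, P3=4, P4=36, P5=14
Total turnaround = 30 + 4 + 4 + 36 + 14 = 88

88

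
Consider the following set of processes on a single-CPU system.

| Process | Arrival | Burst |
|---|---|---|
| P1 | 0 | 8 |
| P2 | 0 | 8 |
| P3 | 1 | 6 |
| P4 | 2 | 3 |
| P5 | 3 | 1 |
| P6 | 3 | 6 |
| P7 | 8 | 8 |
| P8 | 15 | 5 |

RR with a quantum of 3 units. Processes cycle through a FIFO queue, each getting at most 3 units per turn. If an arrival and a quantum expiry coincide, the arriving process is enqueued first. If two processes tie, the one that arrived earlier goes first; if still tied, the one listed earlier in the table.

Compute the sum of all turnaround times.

217

Timeline: | P1 0-3 | P2 3-6 | P3 6-9 | P4 9-12 | P5 12-13 | P6 13-16 | P1 16-19 | P2 19-22 | P7 22-25 | P3 25-28 | P8 28-31 | P6 31-34 | P1 34-36 | P2 36-38 | P7 38-41 | P8 41-43 | P7 43-45 |
Completion: P1=36  P2=38  P3=28  P4=12  P5=13  P6=34  P7=45  P8=43
Turnaround (C−A): P1=36  P2=38  P3=27  P4=10  P5=10  P6=31  P7=37  P8=28
Turnaround = completion − arrival: P1=36, P2=38, P3=27, P4=10, P5=10, P6=31, P7=37, P8=28
Total turnaround = 36 + 38 + 27 + 10 + 10 + 31 + 37 + 28 = 217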